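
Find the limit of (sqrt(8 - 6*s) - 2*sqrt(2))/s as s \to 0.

-3*√(2)/4

A 0/0 form; rationalise with √(8 - 6s) + √8. This collapses the numerator to -6s, leaving -6/(√(8 - 6s) + √8) → -6/(2√8) = -3*√(2)/4.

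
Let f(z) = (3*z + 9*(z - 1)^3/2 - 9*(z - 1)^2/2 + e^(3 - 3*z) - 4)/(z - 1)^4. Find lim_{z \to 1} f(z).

Direct substitution gives 0/0.
Apply L'Hôpital: lim (-9*z + 27*(z - 1)^2/2 - 3*e^(3 - 3*z) + 12)/(4*(z - 1)^3), still 0/0.
Apply L'Hôpital: lim (27*z + 9*e^(3 - 3*z) - 36)/(12*(z - 1)^2), still 0/0.
Apply L'Hôpital: lim (27 - 27*e^(3 - 3*z))/(24*z - 24), still 0/0.
After 4 applications of L'Hôpital's rule the quotient is (81*e^(3 - 3*z))/(24); substituting z = 1 gives 27/8.

27/8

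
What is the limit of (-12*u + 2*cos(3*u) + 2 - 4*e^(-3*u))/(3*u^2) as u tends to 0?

Substitution gives 0/0 (the numerator vanishes to order 2).
Expand each term to order u^2: the coefficient of u^2 in 2·cos(3u) is -9 and in -4·e^(-3u) is -18.
Lower-order terms cancel with the polynomial part, so the numerator is (-27)·u^2 + o(u^2), and the limit is (-27)/(3) = -9.

-9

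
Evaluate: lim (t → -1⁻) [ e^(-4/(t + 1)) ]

∞

As t → -1⁻, -4/(t + 1) → +∞, so e^(-4/(t + 1)) → ∞.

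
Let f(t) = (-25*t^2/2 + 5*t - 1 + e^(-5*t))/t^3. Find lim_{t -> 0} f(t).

Direct substitution gives 0/0.
Apply L'Hôpital: lim (-25*t + 5 - 5*e^(-5*t))/(3*t^2), still 0/0.
Apply L'Hôpital: lim (-25 + 25*e^(-5*t))/(6*t), still 0/0.
After 3 applications of L'Hôpital's rule the quotient is (-125*e^(-5*t))/(6); substituting t = 0 gives -125/6.

-125/6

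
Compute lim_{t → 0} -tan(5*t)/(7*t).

Substitution gives 0/0.
Since tan(u)/u → 1 as u → 0, tan(5t)/(5t) → 1 and the limit is 5/(-7) = -5/7.

-5/7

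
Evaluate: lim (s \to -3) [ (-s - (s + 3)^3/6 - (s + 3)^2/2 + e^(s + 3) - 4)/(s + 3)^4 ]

1/24

Direct substitution gives 0/0.
Apply L'Hôpital: lim (-s - (s + 3)^2/2 + e^(s + 3) - 4)/(4*(s + 3)^3), still 0/0.
Apply L'Hôpital: lim (-s + e^(s + 3) - 4)/(12*(s + 3)^2), still 0/0.
Apply L'Hôpital: lim (e^(s + 3) - 1)/(24*s + 72), still 0/0.
After 4 applications of L'Hôpital's rule the quotient is (e^(s + 3))/(24); substituting s = -3 gives 1/24.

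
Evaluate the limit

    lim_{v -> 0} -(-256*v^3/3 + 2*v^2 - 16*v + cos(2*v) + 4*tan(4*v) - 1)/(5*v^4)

-2/15

Substitution gives 0/0 (the numerator vanishes to order 4).
Expand each term to order v^4: the coefficient of v^4 in cos(2v) is 2/3 and in 4·tan(4v) is 0.
Lower-order terms cancel with the polynomial part, so the numerator is (2/3)·v^4 + o(v^4), and the limit is (2/3)/(-5) = -2/15.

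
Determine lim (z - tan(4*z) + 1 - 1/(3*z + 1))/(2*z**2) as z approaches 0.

Substitution gives 0/0; apply L'Hôpital's rule 2 times.
After differentiating numerator and denominator 2 times the quotient is (-32*tan(4*z)/cos(4*z)^2 - 18/(3*z + 1)^3)/(4); at z = 0 this is -9/2.

-9/2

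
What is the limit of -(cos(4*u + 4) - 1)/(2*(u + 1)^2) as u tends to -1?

4

Direct substitution gives 0/0.
Apply L'Hôpital: lim (-4*sin(4*u + 4))/(-4*u - 4), still 0/0.
After 2 applications of L'Hôpital's rule the quotient is (-16*cos(4*u + 4))/(-4); substituting u = -1 gives 4.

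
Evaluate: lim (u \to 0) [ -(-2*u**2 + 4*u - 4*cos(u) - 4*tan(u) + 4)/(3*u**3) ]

Substitution gives 0/0; apply L'Hôpital's rule 3 times.
After differentiating numerator and denominator 3 times the quotient is (-4*sin(u) - 24*tan(u)^4 - 32*tan(u)^2 - 8)/(-18); at u = 0 this is 4/9.

4/9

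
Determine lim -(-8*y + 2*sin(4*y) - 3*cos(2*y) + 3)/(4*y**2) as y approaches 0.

Substitution gives 0/0; apply L'Hôpital's rule 2 times.
After differentiating numerator and denominator 2 times the quotient is (-32*sin(4*y) + 12*cos(2*y))/(-8); at y = 0 this is -3/2.

-3/2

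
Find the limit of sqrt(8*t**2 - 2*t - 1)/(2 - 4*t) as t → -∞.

For large |t|, √(8*t^2 - 2*t - 1) ≈ √8·|t| and the denominator ≈ -4t.
Since t → −∞, |t| = −t, giving −√8/(-4) = √(2)/2.

√(2)/2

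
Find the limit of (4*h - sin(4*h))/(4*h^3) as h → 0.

8/3

Direct substitution gives 0/0.
Apply L'Hôpital: lim (4 - 4*cos(4*h))/(12*h^2), still 0/0.
Apply L'Hôpital: lim (16*sin(4*h))/(24*h), still 0/0.
After 3 applications of L'Hôpital's rule the quotient is (64*cos(4*h))/(24); substituting h = 0 gives 8/3.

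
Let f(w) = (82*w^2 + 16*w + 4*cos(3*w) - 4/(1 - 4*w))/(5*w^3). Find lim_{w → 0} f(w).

-256/5

Substitution gives 0/0 (the numerator vanishes to order 3).
Expand each term to order w^3: the coefficient of w^3 in -4·1/(1 - 4w) is -256 and in 4·cos(3w) is 0.
Lower-order terms cancel with the polynomial part, so the numerator is (-256)·w^3 + o(w^3), and the limit is (-256)/(5) = -256/5.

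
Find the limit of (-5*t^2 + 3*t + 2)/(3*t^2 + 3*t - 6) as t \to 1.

At t = 1 both the top and bottom vanish — a removable singularity. Factoring out (t - 1) from each leaves (-5*t - 2)/(3*t + 6), which at t = 1 equals -7/9.

-7/9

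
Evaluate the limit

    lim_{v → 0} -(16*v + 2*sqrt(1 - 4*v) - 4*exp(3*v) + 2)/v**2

Substitution gives 0/0; apply L'Hôpital's rule 2 times.
After differentiating numerator and denominator 2 times the quotient is (-36*e^(3*v) - 8/(1 - 4*v)^(3/2))/(-2); at v = 0 this is 22.

22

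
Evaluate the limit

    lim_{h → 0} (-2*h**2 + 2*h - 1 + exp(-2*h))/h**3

Direct substitution gives 0/0.
Apply L'Hôpital: lim (-4*h + 2 - 2*e^(-2*h))/(3*h^2), still 0/0.
Apply L'Hôpital: lim (-4 + 4*e^(-2*h))/(6*h), still 0/0.
After 3 applications of L'Hôpital's rule the quotient is (-8*e^(-2*h))/(6); substituting h = 0 gives -4/3.

-4/3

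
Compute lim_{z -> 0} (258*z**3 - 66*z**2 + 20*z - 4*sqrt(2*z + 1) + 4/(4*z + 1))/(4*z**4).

Substitution gives 0/0 (the numerator vanishes to order 4).
Expand each term to order z^4: the coefficient of z^4 in -4·√(1 + 2z) is 5/2 and in 4·1/(1 + 4z) is 1024.
Lower-order terms cancel with the polynomial part, so the numerator is (2053/2)·z^4 + o(z^4), and the limit is (2053/2)/(4) = 2053/8.

2053/8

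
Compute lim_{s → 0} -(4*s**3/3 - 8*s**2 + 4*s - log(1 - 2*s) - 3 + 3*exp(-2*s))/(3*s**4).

-2

Substitution gives 0/0 (the numerator vanishes to order 4).
Expand each term to order s^4: the coefficient of s^4 in 3·e^(-2s) is 2 and in −ln(1 - 2s) is 4.
Lower-order terms cancel with the polynomial part, so the numerator is (6)·s^4 + o(s^4), and the limit is (6)/(-3) = -2.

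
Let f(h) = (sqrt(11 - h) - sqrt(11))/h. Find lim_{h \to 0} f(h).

Substitution gives 0/0. Multiply numerator and denominator by the conjugate √(11 - h) + √11.
The numerator becomes (11 - h) − 11 = -h, so the expression simplifies to -1/(√(11 - h) + √11).
Letting h → 0 gives -1/(2√11) = -√(11)/22.

-√(11)/22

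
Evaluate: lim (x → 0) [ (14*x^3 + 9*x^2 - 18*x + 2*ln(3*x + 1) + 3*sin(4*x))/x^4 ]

Substitution gives 0/0; apply L'Hôpital's rule 4 times.
After differentiating numerator and denominator 4 times the quotient is (768*sin(4*x) - 972/(3*x + 1)^4)/(24); at x = 0 this is -81/2.

-81/2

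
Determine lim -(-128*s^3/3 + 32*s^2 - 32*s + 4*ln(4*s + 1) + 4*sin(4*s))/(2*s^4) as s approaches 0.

Substitution gives 0/0 (the numerator vanishes to order 4).
Expand each term to order s^4: the coefficient of s^4 in 4·ln(1 + 4s) is -256 and in 4·sin(4s) is 0.
Lower-order terms cancel with the polynomial part, so the numerator is (-256)·s^4 + o(s^4), and the limit is (-256)/(-2) = 128.

128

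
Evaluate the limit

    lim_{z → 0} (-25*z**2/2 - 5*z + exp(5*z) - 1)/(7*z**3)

125/42

Direct substitution gives 0/0.
Apply L'Hôpital: lim (-25*z + 5*e^(5*z) - 5)/(21*z^2), still 0/0.
Apply L'Hôpital: lim (25*e^(5*z) - 25)/(42*z), still 0/0.
After 3 applications of L'Hôpital's rule the quotient is (125*e^(5*z))/(42); substituting z = 0 gives 125/42.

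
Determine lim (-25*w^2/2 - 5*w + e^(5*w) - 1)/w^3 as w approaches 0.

125/6

Direct substitution gives 0/0.
Apply L'Hôpital: lim (-25*w + 5*e^(5*w) - 5)/(3*w^2), still 0/0.
Apply L'Hôpital: lim (25*e^(5*w) - 25)/(6*w), still 0/0.
After 3 applications of L'Hôpital's rule the quotient is (125*e^(5*w))/(6); substituting w = 0 gives 125/6.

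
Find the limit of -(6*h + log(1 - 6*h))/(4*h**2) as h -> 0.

9/2

Direct substitution gives 0/0.
Apply L'Hôpital: lim (6 - 6/(1 - 6*h))/(-8*h), still 0/0.
After 2 applications of L'Hôpital's rule the quotient is (-36/(1 - 6*h)^2)/(-8); substituting h = 0 gives 9/2.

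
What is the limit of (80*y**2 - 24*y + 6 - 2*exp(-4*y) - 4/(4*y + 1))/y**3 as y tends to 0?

832/3

Substitution gives 0/0; apply L'Hôpital's rule 3 times.
After differentiating numerator and denominator 3 times the quotient is (128*e^(-4*y) + 1536/(4*y + 1)^4)/(6); at y = 0 this is 832/3.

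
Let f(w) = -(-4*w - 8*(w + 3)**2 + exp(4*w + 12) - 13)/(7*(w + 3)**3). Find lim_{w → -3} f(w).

Direct substitution gives 0/0.
Apply L'Hôpital: lim (-16*w + 4*e^(4*w + 12) - 52)/(-21*(w + 3)^2), still 0/0.
Apply L'Hôpital: lim (16*e^(4*w + 12) - 16)/(-42*w - 126), still 0/0.
After 3 applications of L'Hôpital's rule the quotient is (64*e^(4*w + 12))/(-42); substituting w = -3 gives -32/21.

-32/21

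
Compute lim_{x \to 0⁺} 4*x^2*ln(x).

This is a 0·(−∞) form. Rewrite as 4·ln(x) / x^(−2) and apply L'Hôpital:
the derivative quotient is 4·(1/x) / (−2·x^(−3)) = (-4/2)·x^2 → 0.

0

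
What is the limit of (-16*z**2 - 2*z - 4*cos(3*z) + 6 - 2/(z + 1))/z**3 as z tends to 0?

Substitution gives 0/0 (the numerator vanishes to order 3).
Expand each term to order z^3: the coefficient of z^3 in -2·1/(1 + z) is 2 and in -4·cos(3z) is 0.
Lower-order terms cancel with the polynomial part, so the numerator is (2)·z^3 + o(z^3), and the limit is (2)/(1) = 2.

2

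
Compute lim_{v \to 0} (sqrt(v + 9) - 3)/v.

1/6

A 0/0 form; rationalise with √(9 + v) + √9. This collapses the numerator to v, leaving 1/(√(9 + v) + √9) → 1/(2√9) = 1/6.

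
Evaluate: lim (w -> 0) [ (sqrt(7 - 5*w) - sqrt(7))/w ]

A 0/0 form; rationalise with √(7 - 5w) + √7. This collapses the numerator to -5w, leaving -5/(√(7 - 5w) + √7) → -5/(2√7) = -5*√(7)/14.

-5*√(7)/14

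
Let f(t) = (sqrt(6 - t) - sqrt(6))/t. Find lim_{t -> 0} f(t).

-√(6)/12

Substitution gives 0/0. Multiply numerator and denominator by the conjugate √(6 - t) + √6.
The numerator becomes (6 - t) − 6 = -t, so the expression simplifies to -1/(√(6 - t) + √6).
Letting t → 0 gives -1/(2√6) = -√(6)/12.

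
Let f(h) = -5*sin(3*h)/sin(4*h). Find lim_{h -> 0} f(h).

-15/4

Substitution gives 0/0.
Divide numerator and denominator by h: sin(3h)/h → 3 and sin(4h)/h → 4, so the limit is -5·3/4 = -15/4.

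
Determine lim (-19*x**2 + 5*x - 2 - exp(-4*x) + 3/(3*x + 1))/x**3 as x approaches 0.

-211/3

Substitution gives 0/0 (the numerator vanishes to order 3).
Expand each term to order x^3: the coefficient of x^3 in 3·1/(1 + 3x) is -81 and in −e^(-4x) is 32/3.
Lower-order terms cancel with the polynomial part, so the numerator is (-211/3)·x^3 + o(x^3), and the limit is (-211/3)/(1) = -211/3.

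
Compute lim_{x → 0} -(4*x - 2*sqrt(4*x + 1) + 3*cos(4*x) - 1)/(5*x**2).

Substitution gives 0/0 (the numerator vanishes to order 2).
Expand each term to order x^2: the coefficient of x^2 in 3·cos(4x) is -24 and in -2·√(1 + 4x) is 4.
Lower-order terms cancel with the polynomial part, so the numerator is (-20)·x^2 + o(x^2), and the limit is (-20)/(-5) = 4.

4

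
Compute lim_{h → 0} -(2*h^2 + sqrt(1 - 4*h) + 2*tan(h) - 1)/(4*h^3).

Substitution gives 0/0; apply L'Hôpital's rule 3 times.
After differentiating numerator and denominator 3 times the quotient is (12*tan(h)^2/cos(h)^2 + 4/cos(h)^2 - 24/(1 - 4*h)^(5/2))/(-24); at h = 0 this is 5/6.

5/6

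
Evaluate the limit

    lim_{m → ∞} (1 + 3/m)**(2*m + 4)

The base → 1 and the exponent → ∞: a 1^∞ form.
Take logarithms: (2m + 4)·ln(1 + 3/m). Since ln(1+u) ~ u for small u, this behaves like (2m)·(3/m) → 6.
So the limit is e^(6).

e^(6)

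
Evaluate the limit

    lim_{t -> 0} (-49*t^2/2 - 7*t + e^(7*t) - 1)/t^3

Direct substitution gives 0/0.
Apply L'Hôpital: lim (-49*t + 7*e^(7*t) - 7)/(3*t^2), still 0/0.
Apply L'Hôpital: lim (49*e^(7*t) - 49)/(6*t), still 0/0.
After 3 applications of L'Hôpital's rule the quotient is (343*e^(7*t))/(6); substituting t = 0 gives 343/6.

343/6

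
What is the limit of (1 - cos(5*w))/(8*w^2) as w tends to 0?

25/16

Substitution gives 0/0.
Use (1 − cos u)/u² → 1/2 with u = 5w: the limit is 5²/(2·8) = 25/16.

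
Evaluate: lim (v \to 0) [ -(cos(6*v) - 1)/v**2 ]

18

Direct substitution gives 0/0.
Apply L'Hôpital: lim (-6*sin(6*v))/(-2*v), still 0/0.
After 2 applications of L'Hôpital's rule the quotient is (-36*cos(6*v))/(-2); substituting v = 0 gives 18.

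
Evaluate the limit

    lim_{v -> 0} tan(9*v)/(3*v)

Substitution gives 0/0.
Since tan(u)/u → 1 as u → 0, tan(9v)/(9v) → 1 and the limit is 9/3 = 3.

3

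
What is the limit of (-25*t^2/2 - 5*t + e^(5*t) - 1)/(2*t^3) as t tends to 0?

Direct substitution gives 0/0.
Apply L'Hôpital: lim (-25*t + 5*e^(5*t) - 5)/(6*t^2), still 0/0.
Apply L'Hôpital: lim (25*e^(5*t) - 25)/(12*t), still 0/0.
After 3 applications of L'Hôpital's rule the quotient is (125*e^(5*t))/(12); substituting t = 0 gives 125/12.

125/12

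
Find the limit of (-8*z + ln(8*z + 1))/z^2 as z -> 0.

-32

Direct substitution gives 0/0.
Apply L'Hôpital: lim (-8 + 8/(8*z + 1))/(2*z), still 0/0.
After 2 applications of L'Hôpital's rule the quotient is (-64/(8*z + 1)^2)/(2); substituting z = 0 gives -32.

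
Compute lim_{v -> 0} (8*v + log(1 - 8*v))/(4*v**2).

Direct substitution gives 0/0.
Apply L'Hôpital: lim (8 - 8/(1 - 8*v))/(8*v), still 0/0.
After 2 applications of L'Hôpital's rule the quotient is (-64/(1 - 8*v)^2)/(8); substituting v = 0 gives -8.

-8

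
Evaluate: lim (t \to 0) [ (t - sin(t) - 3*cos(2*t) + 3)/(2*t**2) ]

3

Substitution gives 0/0 (the numerator vanishes to order 2).
Expand each term to order t^2: the coefficient of t^2 in −sin(t) is 0 and in -3·cos(2t) is 6.
Lower-order terms cancel with the polynomial part, so the numerator is (6)·t^2 + o(t^2), and the limit is (6)/(2) = 3.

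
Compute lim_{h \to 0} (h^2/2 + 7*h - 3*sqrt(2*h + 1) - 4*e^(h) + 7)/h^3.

Substitution gives 0/0; apply L'Hôpital's rule 3 times.
After differentiating numerator and denominator 3 times the quotient is (-4*e^(h) - 9/(2*h + 1)^(5/2))/(6); at h = 0 this is -13/6.

-13/6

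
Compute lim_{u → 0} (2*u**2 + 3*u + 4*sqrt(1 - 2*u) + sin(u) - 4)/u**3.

Substitution gives 0/0 (the numerator vanishes to order 3).
Expand each term to order u^3: the coefficient of u^3 in 4·√(1 - 2u) is -2 and in sin(u) is -1/6.
Lower-order terms cancel with the polynomial part, so the numerator is (-13/6)·u^3 + o(u^3), and the limit is (-13/6)/(1) = -13/6.

-13/6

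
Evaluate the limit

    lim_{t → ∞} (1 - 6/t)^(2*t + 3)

The base → 1 and the exponent → ∞: a 1^∞ form.
Take logarithms: (2t + 3)·ln(1 - 6/t). Since ln(1+u) ~ u for small u, this behaves like (2t)·(-6/t) → -12.
So the limit is e^(-12).

e^(-12)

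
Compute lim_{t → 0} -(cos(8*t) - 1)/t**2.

Direct substitution gives 0/0.
Apply L'Hôpital: lim (-8*sin(8*t))/(-2*t), still 0/0.
After 2 applications of L'Hôpital's rule the quotient is (-64*cos(8*t))/(-2); substituting t = 0 gives 32.

32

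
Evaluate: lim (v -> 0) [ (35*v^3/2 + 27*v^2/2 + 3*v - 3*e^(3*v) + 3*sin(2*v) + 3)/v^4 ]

Substitution gives 0/0 (the numerator vanishes to order 4).
Expand each term to order v^4: the coefficient of v^4 in 3·sin(2v) is 0 and in -3·e^(3v) is -81/8.
Lower-order terms cancel with the polynomial part, so the numerator is (-81/8)·v^4 + o(v^4), and the limit is (-81/8)/(1) = -81/8.

-81/8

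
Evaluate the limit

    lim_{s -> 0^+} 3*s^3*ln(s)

0

This is a 0·(−∞) form. Rewrite as 3·ln(s) / s^(−3) and apply L'Hôpital:
the derivative quotient is 3·(1/s) / (−3·s^(−4)) = (-3/3)·s^3 → 0.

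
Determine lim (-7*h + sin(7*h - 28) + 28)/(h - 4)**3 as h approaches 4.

Direct substitution gives 0/0.
Apply L'Hôpital: lim (7*cos(7*h - 28) - 7)/(3*(h - 4)^2), still 0/0.
Apply L'Hôpital: lim (-49*sin(7*h - 28))/(6*h - 24), still 0/0.
After 3 applications of L'Hôpital's rule the quotient is (-343*cos(7*h - 28))/(6); substituting h = 4 gives -343/6.

-343/6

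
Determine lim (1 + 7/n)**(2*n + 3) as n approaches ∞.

Write it as [(1 + 7/n)^n]^(2) · (1 + 7/n)^(3). The bracketed term tends to e^(7) and the second factor to 1, so the limit is e^(14).

e^(14)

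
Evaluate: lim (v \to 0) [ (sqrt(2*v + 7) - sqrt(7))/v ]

A 0/0 form; rationalise with √(7 + 2v) + √7. This collapses the numerator to 2v, leaving 2/(√(7 + 2v) + √7) → 2/(2√7) = √(7)/7.

√(7)/7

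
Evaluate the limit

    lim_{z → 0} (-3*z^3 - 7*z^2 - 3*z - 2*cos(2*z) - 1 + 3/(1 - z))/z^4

5/3

Substitution gives 0/0 (the numerator vanishes to order 4).
Expand each term to order z^4: the coefficient of z^4 in -2·cos(2z) is -4/3 and in 3·1/(1 - z) is 3.
Lower-order terms cancel with the polynomial part, so the numerator is (5/3)·z^4 + o(z^4), and the limit is (5/3)/(1) = 5/3.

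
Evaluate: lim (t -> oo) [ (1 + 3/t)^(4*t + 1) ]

e^(12)

Let L be the limit and take ln: ln L = lim (4t + 1)·ln(1 + 3/t) = lim (4t + 1)·(3/t + O(1/t²)) = 12.
Hence L = e^(12).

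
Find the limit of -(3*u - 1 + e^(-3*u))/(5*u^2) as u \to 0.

-9/10

Direct substitution gives 0/0.
Apply L'Hôpital: lim (3 - 3*e^(-3*u))/(-10*u), still 0/0.
After 2 applications of L'Hôpital's rule the quotient is (9*e^(-3*u))/(-10); substituting u = 0 gives -9/10.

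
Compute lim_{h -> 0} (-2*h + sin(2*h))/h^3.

-4/3

Direct substitution gives 0/0.
Apply L'Hôpital: lim (2*cos(2*h) - 2)/(3*h^2), still 0/0.
Apply L'Hôpital: lim (-4*sin(2*h))/(6*h), still 0/0.
After 3 applications of L'Hôpital's rule the quotient is (-8*cos(2*h))/(6); substituting h = 0 gives -4/3.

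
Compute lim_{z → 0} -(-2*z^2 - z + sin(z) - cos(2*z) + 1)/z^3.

1/6

Substitution gives 0/0; apply L'Hôpital's rule 3 times.
After differentiating numerator and denominator 3 times the quotient is (-(16*sin(z) + 1)*cos(z))/(-6); at z = 0 this is 1/6.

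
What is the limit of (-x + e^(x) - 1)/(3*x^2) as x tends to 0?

Direct substitution gives 0/0.
Apply L'Hôpital: lim (e^(x) - 1)/(6*x), still 0/0.
After 2 applications of L'Hôpital's rule the quotient is (e^(x))/(6); substituting x = 0 gives 1/6.

1/6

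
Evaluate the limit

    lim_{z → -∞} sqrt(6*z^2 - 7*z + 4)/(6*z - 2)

For large |z|, √(6*z^2 - 7*z + 4) ≈ √6·|z| and the denominator ≈ 6z.
Since z → −∞, |z| = −z, giving −√6/(6) = -√(6)/6.

-√(6)/6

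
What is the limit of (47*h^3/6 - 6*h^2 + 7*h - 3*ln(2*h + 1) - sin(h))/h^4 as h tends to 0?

12

Substitution gives 0/0; apply L'Hôpital's rule 4 times.
After differentiating numerator and denominator 4 times the quotient is (-sin(h) + 288/(2*h + 1)^4)/(24); at h = 0 this is 12.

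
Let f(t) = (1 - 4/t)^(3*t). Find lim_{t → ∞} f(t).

The base → 1 and the exponent → ∞: a 1^∞ form.
Take logarithms: (3t)·ln(1 - 4/t). Since ln(1+u) ~ u for small u, this behaves like (3t)·(-4/t) → -12.
So the limit is e^(-12).

e^(-12)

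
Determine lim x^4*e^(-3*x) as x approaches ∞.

0

Write as x^4/e^{3x}, an ∞/∞ form.
Exponential growth dominates any polynomial, so repeated L'Hôpital (or the standard result) gives 0.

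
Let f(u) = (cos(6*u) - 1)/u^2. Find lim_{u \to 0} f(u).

Direct substitution gives 0/0.
Apply L'Hôpital: lim (-6*sin(6*u))/(2*u), still 0/0.
After 2 applications of L'Hôpital's rule the quotient is (-36*cos(6*u))/(2); substituting u = 0 gives -18.

-18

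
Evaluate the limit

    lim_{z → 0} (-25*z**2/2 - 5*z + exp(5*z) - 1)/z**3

125/6

Direct substitution gives 0/0.
Apply L'Hôpital: lim (-25*z + 5*e^(5*z) - 5)/(3*z^2), still 0/0.
Apply L'Hôpital: lim (25*e^(5*z) - 25)/(6*z), still 0/0.
After 3 applications of L'Hôpital's rule the quotient is (125*e^(5*z))/(6); substituting z = 0 gives 125/6.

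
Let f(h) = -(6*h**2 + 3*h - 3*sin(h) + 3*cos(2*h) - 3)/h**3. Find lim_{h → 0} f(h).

Substitution gives 0/0; apply L'Hôpital's rule 3 times.
After differentiating numerator and denominator 3 times the quotient is (3*(16*sin(h) + 1)*cos(h))/(-6); at h = 0 this is -1/2.

-1/2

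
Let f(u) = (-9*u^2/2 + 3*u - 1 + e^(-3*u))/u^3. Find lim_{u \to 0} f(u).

Direct substitution gives 0/0.
Apply L'Hôpital: lim (-9*u + 3 - 3*e^(-3*u))/(3*u^2), still 0/0.
Apply L'Hôpital: lim (-9 + 9*e^(-3*u))/(6*u), still 0/0.
After 3 applications of L'Hôpital's rule the quotient is (-27*e^(-3*u))/(6); substituting u = 0 gives -9/2.

-9/2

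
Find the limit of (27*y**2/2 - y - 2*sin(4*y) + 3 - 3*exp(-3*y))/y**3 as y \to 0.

Substitution gives 0/0 (the numerator vanishes to order 3).
Expand each term to order y^3: the coefficient of y^3 in -3·e^(-3y) is 27/2 and in -2·sin(4y) is 64/3.
Lower-order terms cancel with the polynomial part, so the numerator is (209/6)·y^3 + o(y^3), and the limit is (209/6)/(1) = 209/6.

209/6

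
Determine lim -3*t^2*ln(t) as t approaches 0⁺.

0

This is a 0·(−∞) form. Rewrite as -3·ln(t) / t^(−2) and apply L'Hôpital:
the derivative quotient is -3·(1/t) / (−2·t^(−3)) = (3/2)·t^2 → 0.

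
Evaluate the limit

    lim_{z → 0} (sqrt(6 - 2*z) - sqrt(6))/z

Substitution gives 0/0. Multiply numerator and denominator by the conjugate √(6 - 2z) + √6.
The numerator becomes (6 - 2z) − 6 = -2z, so the expression simplifies to -2/(√(6 - 2z) + √6).
Letting z → 0 gives -2/(2√6) = -√(6)/6.

-√(6)/6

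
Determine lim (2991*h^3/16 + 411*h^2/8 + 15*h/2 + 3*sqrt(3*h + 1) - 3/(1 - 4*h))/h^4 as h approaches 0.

Substitution gives 0/0; apply L'Hôpital's rule 4 times.
After differentiating numerator and denominator 4 times the quotient is (18432/(4*h - 1)^5 - 3645/(16*(3*h + 1)^(7/2)))/(24); at h = 0 this is -99519/128.

-99519/128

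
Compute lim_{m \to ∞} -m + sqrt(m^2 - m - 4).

-1/2

This has the form ∞ − ∞. Multiply and divide by the conjugate √(m^2 - m - 4) + m.
That gives (-m - 4) / (√(m^2 - m - 4) + m).
Divide numerator and denominator by m: the limit is -1/(2·1) = -1/2.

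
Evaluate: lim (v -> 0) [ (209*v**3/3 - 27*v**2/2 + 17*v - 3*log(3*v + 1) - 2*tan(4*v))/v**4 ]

243/4

Substitution gives 0/0 (the numerator vanishes to order 4).
Expand each term to order v^4: the coefficient of v^4 in -3·ln(1 + 3v) is 243/4 and in -2·tan(4v) is 0.
Lower-order terms cancel with the polynomial part, so the numerator is (243/4)·v^4 + o(v^4), and the limit is (243/4)/(1) = 243/4.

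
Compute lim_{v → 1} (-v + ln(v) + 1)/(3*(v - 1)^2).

-1/6

Direct substitution gives 0/0.
Apply L'Hôpital: lim (-1 + 1/v)/(6*v - 6), still 0/0.
After 2 applications of L'Hôpital's rule the quotient is (-1/v^2)/(6); substituting v = 1 gives -1/6.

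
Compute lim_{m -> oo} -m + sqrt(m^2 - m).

An ∞ − ∞ form. Rationalising with the conjugate, the difference becomes (-m) / (√(m^2 - m) + m).
For large m the denominator behaves like 2·m, so the quotient tends to -1/2 = -1/2.

-1/2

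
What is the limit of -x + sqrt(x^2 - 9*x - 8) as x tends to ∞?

-9/2

This has the form ∞ − ∞. Multiply and divide by the conjugate √(x^2 - 9*x - 8) + x.
That gives (-9x - 8) / (√(x^2 - 9*x - 8) + x).
Divide numerator and denominator by x: the limit is -9/(2·1) = -9/2.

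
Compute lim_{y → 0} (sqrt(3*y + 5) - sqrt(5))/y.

3*√(5)/10

A 0/0 form; rationalise with √(5 + 3y) + √5. This collapses the numerator to 3y, leaving 3/(√(5 + 3y) + √5) → 3/(2√5) = 3*√(5)/10.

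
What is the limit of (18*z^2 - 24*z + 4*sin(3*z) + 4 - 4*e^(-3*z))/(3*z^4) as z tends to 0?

Substitution gives 0/0 (the numerator vanishes to order 4).
Expand each term to order z^4: the coefficient of z^4 in 4·sin(3z) is 0 and in -4·e^(-3z) is -27/2.
Lower-order terms cancel with the polynomial part, so the numerator is (-27/2)·z^4 + o(z^4), and the limit is (-27/2)/(3) = -9/2.

-9/2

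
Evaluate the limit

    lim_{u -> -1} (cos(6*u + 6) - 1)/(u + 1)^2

Direct substitution gives 0/0.
Apply L'Hôpital: lim (-6*sin(6*u + 6))/(2*u + 2), still 0/0.
After 2 applications of L'Hôpital's rule the quotient is (-36*cos(6*u + 6))/(2); substituting u = -1 gives -18.

-18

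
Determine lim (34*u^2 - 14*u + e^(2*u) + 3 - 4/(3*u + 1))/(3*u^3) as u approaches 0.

Substitution gives 0/0; apply L'Hôpital's rule 3 times.
After differentiating numerator and denominator 3 times the quotient is (8*e^(2*u) + 648/(3*u + 1)^4)/(18); at u = 0 this is 328/9.

328/9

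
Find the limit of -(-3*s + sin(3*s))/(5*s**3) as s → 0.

Direct substitution gives 0/0.
Apply L'Hôpital: lim (3*cos(3*s) - 3)/(-15*s^2), still 0/0.
Apply L'Hôpital: lim (-9*sin(3*s))/(-30*s), still 0/0.
After 3 applications of L'Hôpital's rule the quotient is (-27*cos(3*s))/(-30); substituting s = 0 gives 9/10.

9/10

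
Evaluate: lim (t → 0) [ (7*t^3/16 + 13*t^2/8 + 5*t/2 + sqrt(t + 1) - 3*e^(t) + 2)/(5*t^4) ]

-21/640

Substitution gives 0/0 (the numerator vanishes to order 4).
Expand each term to order t^4: the coefficient of t^4 in √(1 + t) is -5/128 and in -3·e^(t) is -1/8.
Lower-order terms cancel with the polynomial part, so the numerator is (-21/128)·t^4 + o(t^4), and the limit is (-21/128)/(5) = -21/640.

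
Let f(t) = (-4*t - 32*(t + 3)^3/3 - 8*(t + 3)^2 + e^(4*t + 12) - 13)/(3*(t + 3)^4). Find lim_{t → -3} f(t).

32/9

Direct substitution gives 0/0.
Apply L'Hôpital: lim (-16*t - 32*(t + 3)^2 + 4*e^(4*t + 12) - 52)/(12*(t + 3)^3), still 0/0.
Apply L'Hôpital: lim (-64*t + 16*e^(4*t + 12) - 208)/(36*(t + 3)^2), still 0/0.
Apply L'Hôpital: lim (64*e^(4*t + 12) - 64)/(72*t + 216), still 0/0.
After 4 applications of L'Hôpital's rule the quotient is (256*e^(4*t + 12))/(72); substituting t = -3 gives 32/9.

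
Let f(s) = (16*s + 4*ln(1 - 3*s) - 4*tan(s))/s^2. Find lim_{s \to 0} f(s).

-18

Substitution gives 0/0; apply L'Hôpital's rule 2 times.
After differentiating numerator and denominator 2 times the quotient is (-8*tan(s)/cos(s)^2 - 36/(3*s - 1)^2)/(2); at s = 0 this is -18.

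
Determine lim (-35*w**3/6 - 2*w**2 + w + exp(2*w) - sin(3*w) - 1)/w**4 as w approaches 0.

2/3

Substitution gives 0/0 (the numerator vanishes to order 4).
Expand each term to order w^4: the coefficient of w^4 in e^(2w) is 2/3 and in −sin(3w) is 0.
Lower-order terms cancel with the polynomial part, so the numerator is (2/3)·w^4 + o(w^4), and the limit is (2/3)/(1) = 2/3.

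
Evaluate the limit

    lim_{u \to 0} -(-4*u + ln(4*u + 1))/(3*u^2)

Direct substitution gives 0/0.
Apply L'Hôpital: lim (-4 + 4/(4*u + 1))/(-6*u), still 0/0.
After 2 applications of L'Hôpital's rule the quotient is (-16/(4*u + 1)^2)/(-6); substituting u = 0 gives 8/3.

8/3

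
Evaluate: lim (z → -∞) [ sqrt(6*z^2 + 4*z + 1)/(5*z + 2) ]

-√(6)/5

For large |z|, √(6*z^2 + 4*z + 1) ≈ √6·|z| and the denominator ≈ 5z.
Since z → −∞, |z| = −z, giving −√6/(5) = -√(6)/5.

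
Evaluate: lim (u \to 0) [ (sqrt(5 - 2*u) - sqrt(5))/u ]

A 0/0 form; rationalise with √(5 - 2u) + √5. This collapses the numerator to -2u, leaving -2/(√(5 - 2u) + √5) → -2/(2√5) = -√(5)/5.

-√(5)/5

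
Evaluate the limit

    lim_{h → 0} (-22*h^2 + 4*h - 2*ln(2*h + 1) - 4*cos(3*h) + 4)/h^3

Substitution gives 0/0 (the numerator vanishes to order 3).
Expand each term to order h^3: the coefficient of h^3 in -2·ln(1 + 2h) is -16/3 and in -4·cos(3h) is 0.
Lower-order terms cancel with the polynomial part, so the numerator is (-16/3)·h^3 + o(h^3), and the limit is (-16/3)/(1) = -16/3.

-16/3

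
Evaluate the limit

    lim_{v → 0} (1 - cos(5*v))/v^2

25/2

Substitution gives 0/0.
Use (1 − cos u)/u² → 1/2 with u = 5v: the limit is 5²/(2·1) = 25/2.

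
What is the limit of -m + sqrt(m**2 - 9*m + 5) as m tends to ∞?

An ∞ − ∞ form. Rationalising with the conjugate, the difference becomes (-9m + 5) / (√(m^2 - 9*m + 5) + m).
For large m the denominator behaves like 2·m, so the quotient tends to -9/2 = -9/2.

-9/2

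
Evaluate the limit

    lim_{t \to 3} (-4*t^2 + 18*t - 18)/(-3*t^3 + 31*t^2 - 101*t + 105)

Since t = 3 makes numerator and denominator zero, (t - 3) divides both.
Cancelling it gives (6 - 4*t)/(-3*t^2 + 22*t - 35); now plug in t = 3 to get -3/2.

-3/2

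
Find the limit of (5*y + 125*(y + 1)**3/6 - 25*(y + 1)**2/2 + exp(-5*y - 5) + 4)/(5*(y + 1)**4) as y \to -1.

125/24

Direct substitution gives 0/0.
Apply L'Hôpital: lim (-25*y + 125*(y + 1)^2/2 - 5*e^(-5*y - 5) - 20)/(20*(y + 1)^3), still 0/0.
Apply L'Hôpital: lim (125*y + 25*e^(-5*y - 5) + 100)/(60*(y + 1)^2), still 0/0.
Apply L'Hôpital: lim (125 - 125*e^(-5*y - 5))/(120*y + 120), still 0/0.
After 4 applications of L'Hôpital's rule the quotient is (625*e^(-5*y - 5))/(120); substituting y = -1 gives 125/24.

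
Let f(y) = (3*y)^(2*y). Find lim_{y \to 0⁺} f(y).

Base → 0⁺ and exponent → 0⁺: a 0^0 form.
Take logs: 2y·ln(3y). This is 0·(−∞); rewriting as ln(3y)/(1/(2y)) and applying L'Hôpital gives 0.
Hence the limit is e^0 = 1.

1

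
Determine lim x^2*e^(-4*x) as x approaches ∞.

Write as x^2/e^{4x}, an ∞/∞ form.
Exponential growth dominates any polynomial, so repeated L'Hôpital (or the standard result) gives 0.

0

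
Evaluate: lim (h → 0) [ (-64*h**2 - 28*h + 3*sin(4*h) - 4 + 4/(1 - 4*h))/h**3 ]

Substitution gives 0/0 (the numerator vanishes to order 3).
Expand each term to order h^3: the coefficient of h^3 in 3·sin(4h) is -32 and in 4·1/(1 - 4h) is 256.
Lower-order terms cancel with the polynomial part, so the numerator is (224)·h^3 + o(h^3), and the limit is (224)/(1) = 224.

224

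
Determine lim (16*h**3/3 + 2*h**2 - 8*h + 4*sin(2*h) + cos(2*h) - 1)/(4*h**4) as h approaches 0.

1/6

Substitution gives 0/0; apply L'Hôpital's rule 4 times.
After differentiating numerator and denominator 4 times the quotient is (64*sin(2*h) + 16*cos(2*h))/(96); at h = 0 this is 1/6.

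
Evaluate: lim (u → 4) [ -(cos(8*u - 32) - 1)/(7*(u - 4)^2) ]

32/7

Direct substitution gives 0/0.
Apply L'Hôpital: lim (-8*sin(8*u - 32))/(56 - 14*u), still 0/0.
After 2 applications of L'Hôpital's rule the quotient is (-64*cos(8*u - 32))/(-14); substituting u = 4 gives 32/7.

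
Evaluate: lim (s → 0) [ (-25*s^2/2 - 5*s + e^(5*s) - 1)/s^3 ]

Direct substitution gives 0/0.
Apply L'Hôpital: lim (-25*s + 5*e^(5*s) - 5)/(3*s^2), still 0/0.
Apply L'Hôpital: lim (25*e^(5*s) - 25)/(6*s), still 0/0.
After 3 applications of L'Hôpital's rule the quotient is (125*e^(5*s))/(6); substituting s = 0 gives 125/6.

125/6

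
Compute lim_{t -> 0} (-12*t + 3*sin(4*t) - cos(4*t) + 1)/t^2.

Substitution gives 0/0; apply L'Hôpital's rule 2 times.
After differentiating numerator and denominator 2 times the quotient is (-48*sin(4*t) + 16*cos(4*t))/(2); at t = 0 this is 8.

8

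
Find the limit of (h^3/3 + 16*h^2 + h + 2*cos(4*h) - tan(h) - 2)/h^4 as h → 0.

64/3

Substitution gives 0/0 (the numerator vanishes to order 4).
Expand each term to order h^4: the coefficient of h^4 in 2·cos(4h) is 64/3 and in −tan(h) is 0.
Lower-order terms cancel with the polynomial part, so the numerator is (64/3)·h^4 + o(h^4), and the limit is (64/3)/(1) = 64/3.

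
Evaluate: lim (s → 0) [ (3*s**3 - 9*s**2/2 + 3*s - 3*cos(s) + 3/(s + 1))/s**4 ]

23/8

Substitution gives 0/0; apply L'Hôpital's rule 4 times.
After differentiating numerator and denominator 4 times the quotient is (-3*cos(s) + 72/(s + 1)^5)/(24); at s = 0 this is 23/8.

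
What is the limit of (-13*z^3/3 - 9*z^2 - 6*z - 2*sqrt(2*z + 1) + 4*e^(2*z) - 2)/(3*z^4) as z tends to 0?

Substitution gives 0/0 (the numerator vanishes to order 4).
Expand each term to order z^4: the coefficient of z^4 in -2·√(1 + 2z) is 5/4 and in 4·e^(2z) is 8/3.
Lower-order terms cancel with the polynomial part, so the numerator is (47/12)·z^4 + o(z^4), and the limit is (47/12)/(3) = 47/36.

47/36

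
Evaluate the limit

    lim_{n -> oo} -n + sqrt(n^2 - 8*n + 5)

This has the form ∞ − ∞. Multiply and divide by the conjugate √(n^2 - 8*n + 5) + n.
That gives (-8n + 5) / (√(n^2 - 8*n + 5) + n).
Divide numerator and denominator by n: the limit is -8/(2·1) = -4.

-4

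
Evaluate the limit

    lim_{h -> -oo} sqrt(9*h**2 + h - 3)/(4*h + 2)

-3/4

For large |h|, √(9*h^2 + h - 3) ≈ √9·|h| and the denominator ≈ 4h.
Since h → −∞, |h| = −h, giving −√9/(4) = -3/4.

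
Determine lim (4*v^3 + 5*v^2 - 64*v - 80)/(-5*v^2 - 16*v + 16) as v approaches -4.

At v = -4 both the top and bottom vanish — a removable singularity. Factoring out (v + 4) from each leaves (4*v^2 - 11*v - 20)/(4 - 5*v), which at v = -4 equals 11/3.

11/3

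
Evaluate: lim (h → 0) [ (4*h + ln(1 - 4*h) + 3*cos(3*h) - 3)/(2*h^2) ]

Substitution gives 0/0; apply L'Hôpital's rule 2 times.
After differentiating numerator and denominator 2 times the quotient is (-27*cos(3*h) - 16/(4*h - 1)^2)/(4); at h = 0 this is -43/4.

-43/4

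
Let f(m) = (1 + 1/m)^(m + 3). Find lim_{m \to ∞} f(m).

e

Write it as [(1 + 1/m)^m]^(1) · (1 + 1/m)^(3). The bracketed term tends to e^(1) and the second factor to 1, so the limit is e^(1).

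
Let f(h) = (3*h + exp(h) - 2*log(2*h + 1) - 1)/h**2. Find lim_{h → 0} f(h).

Substitution gives 0/0; apply L'Hôpital's rule 2 times.
After differentiating numerator and denominator 2 times the quotient is (e^(h) + 8/(2*h + 1)^2)/(2); at h = 0 this is 9/2.

9/2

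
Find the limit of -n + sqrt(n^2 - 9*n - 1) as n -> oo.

-9/2

An ∞ − ∞ form. Rationalising with the conjugate, the difference becomes (-9n - 1) / (√(n^2 - 9*n - 1) + n).
For large n the denominator behaves like 2·n, so the quotient tends to -9/2 = -9/2.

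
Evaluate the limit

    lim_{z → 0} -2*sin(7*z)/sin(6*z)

-7/3

Substitution gives 0/0.
Divide numerator and denominator by z: sin(7z)/z → 7 and sin(6z)/z → 6, so the limit is -2·7/6 = -7/3.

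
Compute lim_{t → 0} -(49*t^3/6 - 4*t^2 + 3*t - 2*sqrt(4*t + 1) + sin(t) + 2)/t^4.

Substitution gives 0/0; apply L'Hôpital's rule 4 times.
After differentiating numerator and denominator 4 times the quotient is (sin(t) + 480/(4*t + 1)^(7/2))/(-24); at t = 0 this is -20.

-20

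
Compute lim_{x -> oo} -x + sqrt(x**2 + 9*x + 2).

9/2

This has the form ∞ − ∞. Multiply and divide by the conjugate √(x^2 + 9*x + 2) + x.
That gives (9x + 2) / (√(x^2 + 9*x + 2) + x).
Divide numerator and denominator by x: the limit is 9/(2·1) = 9/2.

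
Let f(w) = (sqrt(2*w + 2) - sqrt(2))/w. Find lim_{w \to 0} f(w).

A 0/0 form; rationalise with √(2 + 2w) + √2. This collapses the numerator to 2w, leaving 2/(√(2 + 2w) + √2) → 2/(2√2) = √(2)/2.

√(2)/2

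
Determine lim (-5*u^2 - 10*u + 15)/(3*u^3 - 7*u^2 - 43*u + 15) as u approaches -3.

At u = -3 both the top and bottom vanish — a removable singularity. Factoring out (u + 3) from each leaves (5 - 5*u)/(3*u^2 - 16*u + 5), which at u = -3 equals 1/4.

1/4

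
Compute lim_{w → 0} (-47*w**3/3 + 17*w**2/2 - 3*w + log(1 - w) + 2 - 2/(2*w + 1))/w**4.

-129/4

Substitution gives 0/0; apply L'Hôpital's rule 4 times.
After differentiating numerator and denominator 4 times the quotient is (-768/(2*w + 1)^5 - 6/(w - 1)^4)/(24); at w = 0 this is -129/4.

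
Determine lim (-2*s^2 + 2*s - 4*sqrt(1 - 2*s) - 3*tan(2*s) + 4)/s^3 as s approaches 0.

Substitution gives 0/0 (the numerator vanishes to order 3).
Expand each term to order s^3: the coefficient of s^3 in -4·√(1 - 2s) is 2 and in -3·tan(2s) is -8.
Lower-order terms cancel with the polynomial part, so the numerator is (-6)·s^3 + o(s^3), and the limit is (-6)/(1) = -6.

-6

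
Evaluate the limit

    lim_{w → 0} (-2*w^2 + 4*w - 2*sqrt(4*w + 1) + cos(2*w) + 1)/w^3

Substitution gives 0/0; apply L'Hôpital's rule 3 times.
After differentiating numerator and denominator 3 times the quotient is (8*sin(2*w) - 48/(4*w + 1)^(5/2))/(6); at w = 0 this is -8.

-8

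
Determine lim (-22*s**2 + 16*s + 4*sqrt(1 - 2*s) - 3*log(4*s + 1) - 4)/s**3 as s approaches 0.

-66

Substitution gives 0/0; apply L'Hôpital's rule 3 times.
After differentiating numerator and denominator 3 times the quotient is (-384/(4*s + 1)^3 - 12/(1 - 2*s)^(5/2))/(6); at s = 0 this is -66.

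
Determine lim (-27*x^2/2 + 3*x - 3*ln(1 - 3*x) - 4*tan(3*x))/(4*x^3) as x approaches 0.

-9/4

Substitution gives 0/0; apply L'Hôpital's rule 3 times.
After differentiating numerator and denominator 3 times the quotient is (54*(16*(3*x - 1)^3*(cos(6*x) - 2)/(cos(6*x) + 1)^2 - 3)/(3*x - 1)^3)/(24); at x = 0 this is -9/4.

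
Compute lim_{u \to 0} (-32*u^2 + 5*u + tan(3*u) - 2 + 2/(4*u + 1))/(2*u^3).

-119/2

Substitution gives 0/0 (the numerator vanishes to order 3).
Expand each term to order u^3: the coefficient of u^3 in tan(3u) is 9 and in 2·1/(1 + 4u) is -128.
Lower-order terms cancel with the polynomial part, so the numerator is (-119)·u^3 + o(u^3), and the limit is (-119)/(2) = -119/2.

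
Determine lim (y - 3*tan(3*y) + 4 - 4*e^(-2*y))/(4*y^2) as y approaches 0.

-2

Substitution gives 0/0 (the numerator vanishes to order 2).
Expand each term to order y^2: the coefficient of y^2 in -4·e^(-2y) is -8 and in -3·tan(3y) is 0.
Lower-order terms cancel with the polynomial part, so the numerator is (-8)·y^2 + o(y^2), and the limit is (-8)/(4) = -2.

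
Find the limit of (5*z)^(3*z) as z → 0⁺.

1

Base → 0⁺ and exponent → 0⁺: a 0^0 form.
Take logs: 3z·ln(5z). This is 0·(−∞); rewriting as ln(5z)/(1/(3z)) and applying L'Hôpital gives 0.
Hence the limit is e^0 = 1.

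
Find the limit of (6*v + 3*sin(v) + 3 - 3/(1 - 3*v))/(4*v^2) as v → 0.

Substitution gives 0/0; apply L'Hôpital's rule 2 times.
After differentiating numerator and denominator 2 times the quotient is (-3*sin(v) + 54/(3*v - 1)^3)/(8); at v = 0 this is -27/4.

-27/4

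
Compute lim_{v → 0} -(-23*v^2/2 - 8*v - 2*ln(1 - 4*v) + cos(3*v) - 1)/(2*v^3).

-64/3

Substitution gives 0/0; apply L'Hôpital's rule 3 times.
After differentiating numerator and denominator 3 times the quotient is (27*sin(3*v) - 256/(4*v - 1)^3)/(-12); at v = 0 this is -64/3.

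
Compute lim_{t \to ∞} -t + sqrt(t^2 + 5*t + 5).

5/2

This has the form ∞ − ∞. Multiply and divide by the conjugate √(t^2 + 5*t + 5) + t.
That gives (5t + 5) / (√(t^2 + 5*t + 5) + t).
Divide numerator and denominator by t: the limit is 5/(2·1) = 5/2.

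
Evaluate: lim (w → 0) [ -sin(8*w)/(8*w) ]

Substitution gives 0/0.
Write it as (8/(-8))·sin(8w)/(8w); since sin(u)/u → 1, the limit is -1.

-1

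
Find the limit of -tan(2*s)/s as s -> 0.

-2

Substitution gives 0/0.
Since tan(u)/u → 1 as u → 0, tan(2s)/(2s) → 1 and the limit is 2/(-1) = -2.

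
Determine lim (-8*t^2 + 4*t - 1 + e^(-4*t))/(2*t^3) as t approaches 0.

Direct substitution gives 0/0.
Apply L'Hôpital: lim (-16*t + 4 - 4*e^(-4*t))/(6*t^2), still 0/0.
Apply L'Hôpital: lim (-16 + 16*e^(-4*t))/(12*t), still 0/0.
After 3 applications of L'Hôpital's rule the quotient is (-64*e^(-4*t))/(12); substituting t = 0 gives -16/3.

-16/3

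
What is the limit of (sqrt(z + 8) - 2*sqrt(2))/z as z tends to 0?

√(2)/8

A 0/0 form; rationalise with √(8 + z) + √8. This collapses the numerator to z, leaving 1/(√(8 + z) + √8) → 1/(2√8) = √(2)/8.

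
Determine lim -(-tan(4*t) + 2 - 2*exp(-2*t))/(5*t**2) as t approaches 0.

Substitution gives 0/0; apply L'Hôpital's rule 2 times.
After differentiating numerator and denominator 2 times the quotient is (-32*tan(4*t)/cos(4*t)^2 - 8*e^(-2*t))/(-10); at t = 0 this is 4/5.

4/5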